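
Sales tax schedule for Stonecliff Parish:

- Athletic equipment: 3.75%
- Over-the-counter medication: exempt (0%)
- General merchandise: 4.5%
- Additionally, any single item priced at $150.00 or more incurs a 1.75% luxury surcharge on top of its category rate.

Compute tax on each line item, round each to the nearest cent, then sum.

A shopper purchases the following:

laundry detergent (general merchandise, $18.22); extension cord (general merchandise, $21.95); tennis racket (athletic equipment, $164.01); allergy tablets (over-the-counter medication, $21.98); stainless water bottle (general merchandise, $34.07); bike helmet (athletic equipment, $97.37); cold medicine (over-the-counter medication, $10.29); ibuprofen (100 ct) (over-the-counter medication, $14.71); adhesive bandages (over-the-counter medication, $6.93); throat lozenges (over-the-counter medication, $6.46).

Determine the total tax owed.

Laundry detergent $18.22: general merchandise → 4.5% → $0.82
Extension cord $21.95: general merchandise → 4.5% → $0.99
Tennis racket $164.01: athletic equipment → 3.75% + 1.75% surcharge = 5.5% → $9.02
Allergy tablets $21.98: over-the-counter medication → 0% → $0.00
Stainless water bottle $34.07: general merchandise → 4.5% → $1.53
Bike helmet $97.37: athletic equipment → 3.75% → $3.65
Cold medicine $10.29: over-the-counter medication → 0% → $0.00
Ibuprofen (100 ct) $14.71: over-the-counter medication → 0% → $0.00
Adhesive bandages $6.93: over-the-counter medication → 0% → $0.00
Throat lozenges $6.46: over-the-counter medication → 0% → $0.00
Total tax = $0.82 + $0.99 + $9.02 + $1.53 + $3.65 = $16.01

$16.01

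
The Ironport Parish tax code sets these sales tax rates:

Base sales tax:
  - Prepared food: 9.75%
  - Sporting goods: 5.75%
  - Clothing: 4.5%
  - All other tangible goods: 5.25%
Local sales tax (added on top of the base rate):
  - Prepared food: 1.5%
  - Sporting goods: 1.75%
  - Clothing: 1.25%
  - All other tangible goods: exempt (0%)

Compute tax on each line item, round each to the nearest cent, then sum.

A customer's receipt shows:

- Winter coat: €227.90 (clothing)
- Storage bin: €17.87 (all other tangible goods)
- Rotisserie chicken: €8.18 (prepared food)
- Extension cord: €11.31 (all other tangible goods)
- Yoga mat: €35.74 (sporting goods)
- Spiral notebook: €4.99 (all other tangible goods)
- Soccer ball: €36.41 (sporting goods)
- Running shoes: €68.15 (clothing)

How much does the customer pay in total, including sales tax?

Winter coat €227.90: clothing → 4.5% + 1.25% local = 5.75% → €13.10
Storage bin €17.87: all other tangible goods → 5.25% + 0% local = 5.25% → €0.94
Rotisserie chicken €8.18: prepared food → 9.75% + 1.5% local = 11.25% → €0.92
Extension cord €11.31: all other tangible goods → 5.25% + 0% local = 5.25% → €0.59
Yoga mat €35.74: sporting goods → 5.75% + 1.75% local = 7.5% → €2.68
Spiral notebook €4.99: all other tangible goods → 5.25% + 0% local = 5.25% → €0.26
Soccer ball €36.41: sporting goods → 5.75% + 1.75% local = 7.5% → €2.73
Running shoes €68.15: clothing → 4.5% + 1.25% local = 5.75% → €3.92
Subtotal = €410.55; tax = €25.14; total due = €435.69

€435.69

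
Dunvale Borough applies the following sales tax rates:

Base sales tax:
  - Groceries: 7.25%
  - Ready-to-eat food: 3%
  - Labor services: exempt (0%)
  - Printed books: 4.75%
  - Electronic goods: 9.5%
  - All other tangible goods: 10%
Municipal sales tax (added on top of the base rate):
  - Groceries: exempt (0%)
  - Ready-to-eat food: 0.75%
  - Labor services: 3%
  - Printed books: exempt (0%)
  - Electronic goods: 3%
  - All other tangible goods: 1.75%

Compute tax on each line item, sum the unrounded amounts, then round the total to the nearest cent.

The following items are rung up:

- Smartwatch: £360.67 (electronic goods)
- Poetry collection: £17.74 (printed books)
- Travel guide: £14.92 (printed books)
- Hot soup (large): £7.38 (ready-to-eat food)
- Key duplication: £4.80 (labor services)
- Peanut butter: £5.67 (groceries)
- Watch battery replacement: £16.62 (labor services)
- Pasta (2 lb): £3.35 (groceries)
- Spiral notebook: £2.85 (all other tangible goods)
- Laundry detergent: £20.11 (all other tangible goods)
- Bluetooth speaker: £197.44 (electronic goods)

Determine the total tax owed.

£75.59

Smartwatch £360.67: electronic goods → 9.5% + 3% municipal = 12.5% → £45.08375
Poetry collection £17.74: printed books → 4.75% + 0% municipal = 4.75% → £0.84265
Travel guide £14.92: printed books → 4.75% + 0% municipal = 4.75% → £0.7087
Hot soup (large) £7.38: ready-to-eat food → 3% + 0.75% municipal = 3.75% → £0.27675
Key duplication £4.80: labor services → 0% + 3% municipal = 3% → £0.144
Peanut butter £5.67: groceries → 7.25% + 0% municipal = 7.25% → £0.411075
Watch battery replacement £16.62: labor services → 0% + 3% municipal = 3% → £0.4986
Pasta (2 lb) £3.35: groceries → 7.25% + 0% municipal = 7.25% → £0.242875
Spiral notebook £2.85: all other tangible goods → 10% + 1.75% municipal = 11.75% → £0.334875
Laundry detergent £20.11: all other tangible goods → 10% + 1.75% municipal = 11.75% → £2.362925
Bluetooth speaker £197.44: electronic goods → 9.5% + 3% municipal = 12.5% → £24.68
Unrounded tax sum = £75.5862 → £75.59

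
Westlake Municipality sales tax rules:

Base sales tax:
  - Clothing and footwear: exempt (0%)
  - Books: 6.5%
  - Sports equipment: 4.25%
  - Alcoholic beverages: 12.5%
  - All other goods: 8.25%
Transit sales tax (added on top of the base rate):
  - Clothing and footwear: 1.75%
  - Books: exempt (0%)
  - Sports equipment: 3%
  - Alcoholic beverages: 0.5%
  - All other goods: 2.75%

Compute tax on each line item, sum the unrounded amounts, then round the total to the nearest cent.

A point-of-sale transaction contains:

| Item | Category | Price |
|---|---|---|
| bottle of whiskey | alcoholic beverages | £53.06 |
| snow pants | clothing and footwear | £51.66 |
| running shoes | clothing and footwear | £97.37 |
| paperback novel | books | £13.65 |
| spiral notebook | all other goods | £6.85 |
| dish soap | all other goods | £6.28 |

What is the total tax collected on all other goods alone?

£1.44

Spiral notebook £6.85: all other goods → 8.25% + 2.75% transit = 11% → £0.7535
Dish soap £6.28: all other goods → 8.25% + 2.75% transit = 11% → £0.6908
Tax on all other goods: unrounded sum = £1.4443 → £1.44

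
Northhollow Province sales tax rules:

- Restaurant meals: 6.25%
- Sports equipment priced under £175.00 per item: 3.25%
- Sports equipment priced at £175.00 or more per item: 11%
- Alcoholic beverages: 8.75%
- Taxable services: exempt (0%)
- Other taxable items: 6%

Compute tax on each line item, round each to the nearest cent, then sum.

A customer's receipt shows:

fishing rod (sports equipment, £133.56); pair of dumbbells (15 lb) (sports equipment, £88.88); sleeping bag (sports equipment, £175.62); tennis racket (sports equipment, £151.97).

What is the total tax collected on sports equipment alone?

Fishing rod £133.56: sports equipment, under £175.00 → 3.25% → £4.34
Pair of dumbbells (15 lb) £88.88: sports equipment, under £175.00 → 3.25% → £2.89
Sleeping bag £175.62: sports equipment, £175.00 or more → 11% → £19.32
Tennis racket £151.97: sports equipment, under £175.00 → 3.25% → £4.94
Tax on sports equipment = £4.34 + £2.89 + £19.32 + £4.94 = £31.49

£31.49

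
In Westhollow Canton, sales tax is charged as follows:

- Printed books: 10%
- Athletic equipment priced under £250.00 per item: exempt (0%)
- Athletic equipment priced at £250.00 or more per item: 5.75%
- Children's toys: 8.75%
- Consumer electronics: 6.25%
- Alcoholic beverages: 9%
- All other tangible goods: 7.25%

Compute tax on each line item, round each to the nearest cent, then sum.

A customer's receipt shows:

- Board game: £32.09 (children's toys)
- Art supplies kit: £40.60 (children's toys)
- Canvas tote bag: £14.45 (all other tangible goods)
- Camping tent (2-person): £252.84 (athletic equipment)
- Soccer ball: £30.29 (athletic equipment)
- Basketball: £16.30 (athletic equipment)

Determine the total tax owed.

Board game £32.09: children's toys → 8.75% → £2.81
Art supplies kit £40.60: children's toys → 8.75% → £3.55
Canvas tote bag £14.45: all other tangible goods → 7.25% → £1.05
Camping tent (2-person) £252.84: athletic equipment, £250.00 or more → 5.75% → £14.54
Soccer ball £30.29: athletic equipment, under £250.00 → 0% → £0.00
Basketball £16.30: athletic equipment, under £250.00 → 0% → £0.00
Total tax = £2.81 + £3.55 + £1.05 + £14.54 = £21.95

£21.95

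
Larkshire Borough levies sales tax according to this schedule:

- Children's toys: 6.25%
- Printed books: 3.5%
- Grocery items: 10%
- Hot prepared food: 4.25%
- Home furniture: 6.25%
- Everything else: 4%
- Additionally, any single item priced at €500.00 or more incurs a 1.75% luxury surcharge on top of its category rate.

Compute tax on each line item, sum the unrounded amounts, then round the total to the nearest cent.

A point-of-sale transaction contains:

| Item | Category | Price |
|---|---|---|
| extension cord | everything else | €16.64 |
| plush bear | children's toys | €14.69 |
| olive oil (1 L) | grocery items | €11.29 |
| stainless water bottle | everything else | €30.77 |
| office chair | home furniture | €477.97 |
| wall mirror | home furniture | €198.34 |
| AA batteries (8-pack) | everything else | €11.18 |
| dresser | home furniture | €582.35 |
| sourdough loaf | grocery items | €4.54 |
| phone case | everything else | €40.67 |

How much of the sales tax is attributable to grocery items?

Olive oil (1 L) €11.29: grocery items → 10% → €1.129
Sourdough loaf €4.54: grocery items → 10% → €0.454
Tax on grocery items: unrounded sum = €1.583 → €1.58

€1.58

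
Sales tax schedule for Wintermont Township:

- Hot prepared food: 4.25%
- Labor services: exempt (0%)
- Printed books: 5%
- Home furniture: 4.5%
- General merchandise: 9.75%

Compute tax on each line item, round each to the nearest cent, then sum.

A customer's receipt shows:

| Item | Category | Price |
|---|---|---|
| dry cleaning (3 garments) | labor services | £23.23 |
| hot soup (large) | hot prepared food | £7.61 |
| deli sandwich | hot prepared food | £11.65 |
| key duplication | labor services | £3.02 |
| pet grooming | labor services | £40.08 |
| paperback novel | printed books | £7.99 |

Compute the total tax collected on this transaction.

Dry cleaning (3 garments) £23.23: labor services → 0% → £0.00
Hot soup (large) £7.61: hot prepared food → 4.25% → £0.32
Deli sandwich £11.65: hot prepared food → 4.25% → £0.50
Key duplication £3.02: labor services → 0% → £0.00
Pet grooming £40.08: labor services → 0% → £0.00
Paperback novel £7.99: printed books → 5% → £0.40
Total tax = £0.32 + £0.50 + £0.40 = £1.22

£1.22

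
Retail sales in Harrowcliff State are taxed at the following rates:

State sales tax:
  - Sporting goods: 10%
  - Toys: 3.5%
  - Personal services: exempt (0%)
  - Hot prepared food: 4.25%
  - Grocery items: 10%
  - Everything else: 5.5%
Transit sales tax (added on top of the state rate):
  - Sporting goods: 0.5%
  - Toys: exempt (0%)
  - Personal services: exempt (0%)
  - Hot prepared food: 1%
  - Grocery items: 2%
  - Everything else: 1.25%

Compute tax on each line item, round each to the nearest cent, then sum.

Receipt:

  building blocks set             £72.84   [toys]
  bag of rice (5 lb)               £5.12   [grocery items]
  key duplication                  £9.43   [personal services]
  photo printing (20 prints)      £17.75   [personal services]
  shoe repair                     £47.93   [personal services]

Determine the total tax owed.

Building blocks set £72.84: toys → 3.5% + 0% transit = 3.5% → £2.55
Bag of rice (5 lb) £5.12: grocery items → 10% + 2% transit = 12% → £0.61
Key duplication £9.43: personal services → 0% + 0% transit = 0% → £0.00
Photo printing (20 prints) £17.75: personal services → 0% + 0% transit = 0% → £0.00
Shoe repair £47.93: personal services → 0% + 0% transit = 0% → £0.00
Total tax = £2.55 + £0.61 = £3.16

£3.16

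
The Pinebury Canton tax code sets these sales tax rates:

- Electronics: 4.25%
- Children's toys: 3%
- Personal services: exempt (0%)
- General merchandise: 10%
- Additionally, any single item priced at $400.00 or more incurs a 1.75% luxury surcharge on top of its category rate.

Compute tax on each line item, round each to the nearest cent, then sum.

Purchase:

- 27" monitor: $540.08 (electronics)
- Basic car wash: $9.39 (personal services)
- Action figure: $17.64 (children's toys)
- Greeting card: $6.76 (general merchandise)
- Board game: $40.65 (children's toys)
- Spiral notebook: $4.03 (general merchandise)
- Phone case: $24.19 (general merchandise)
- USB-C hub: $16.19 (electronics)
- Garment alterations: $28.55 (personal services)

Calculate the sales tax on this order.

$38.34

27" monitor $540.08: electronics → 4.25% + 1.75% surcharge = 6% → $32.40
Basic car wash $9.39: personal services → 0% → $0.00
Action figure $17.64: children's toys → 3% → $0.53
Greeting card $6.76: general merchandise → 10% → $0.68
Board game $40.65: children's toys → 3% → $1.22
Spiral notebook $4.03: general merchandise → 10% → $0.40
Phone case $24.19: general merchandise → 10% → $2.42
USB-C hub $16.19: electronics → 4.25% → $0.69
Garment alterations $28.55: personal services → 0% → $0.00
Total tax = $32.40 + $0.53 + $0.68 + $1.22 + $0.40 + $2.42 + $0.69 = $38.34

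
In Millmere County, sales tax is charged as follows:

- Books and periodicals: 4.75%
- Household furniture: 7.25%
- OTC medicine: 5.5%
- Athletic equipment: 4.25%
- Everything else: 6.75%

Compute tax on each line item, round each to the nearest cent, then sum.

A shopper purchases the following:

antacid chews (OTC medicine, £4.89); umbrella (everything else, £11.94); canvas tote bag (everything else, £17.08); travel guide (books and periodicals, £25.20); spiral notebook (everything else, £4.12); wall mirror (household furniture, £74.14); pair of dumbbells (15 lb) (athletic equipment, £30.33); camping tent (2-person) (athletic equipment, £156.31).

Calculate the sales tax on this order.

£17.02

Antacid chews £4.89: OTC medicine → 5.5% → £0.27
Umbrella £11.94: everything else → 6.75% → £0.81
Canvas tote bag £17.08: everything else → 6.75% → £1.15
Travel guide £25.20: books and periodicals → 4.75% → £1.20
Spiral notebook £4.12: everything else → 6.75% → £0.28
Wall mirror £74.14: household furniture → 7.25% → £5.38
Pair of dumbbells (15 lb) £30.33: athletic equipment → 4.25% → £1.29
Camping tent (2-person) £156.31: athletic equipment → 4.25% → £6.64
Total tax = £0.27 + £0.81 + £1.15 + £1.20 + £0.28 + £5.38 + £1.29 + £6.64 = £17.02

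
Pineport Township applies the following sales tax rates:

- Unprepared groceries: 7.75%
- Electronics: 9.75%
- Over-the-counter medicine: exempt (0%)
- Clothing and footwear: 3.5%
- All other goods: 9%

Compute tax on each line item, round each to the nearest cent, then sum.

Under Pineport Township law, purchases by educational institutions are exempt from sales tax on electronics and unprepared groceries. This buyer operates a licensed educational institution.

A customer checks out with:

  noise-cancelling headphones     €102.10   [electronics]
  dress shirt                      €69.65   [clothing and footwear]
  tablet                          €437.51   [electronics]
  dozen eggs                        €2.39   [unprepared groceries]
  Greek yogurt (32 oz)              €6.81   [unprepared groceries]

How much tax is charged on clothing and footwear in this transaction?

€2.44

Dress shirt €69.65: clothing and footwear → 3.5% → €2.44
Tax on clothing and footwear = €2.44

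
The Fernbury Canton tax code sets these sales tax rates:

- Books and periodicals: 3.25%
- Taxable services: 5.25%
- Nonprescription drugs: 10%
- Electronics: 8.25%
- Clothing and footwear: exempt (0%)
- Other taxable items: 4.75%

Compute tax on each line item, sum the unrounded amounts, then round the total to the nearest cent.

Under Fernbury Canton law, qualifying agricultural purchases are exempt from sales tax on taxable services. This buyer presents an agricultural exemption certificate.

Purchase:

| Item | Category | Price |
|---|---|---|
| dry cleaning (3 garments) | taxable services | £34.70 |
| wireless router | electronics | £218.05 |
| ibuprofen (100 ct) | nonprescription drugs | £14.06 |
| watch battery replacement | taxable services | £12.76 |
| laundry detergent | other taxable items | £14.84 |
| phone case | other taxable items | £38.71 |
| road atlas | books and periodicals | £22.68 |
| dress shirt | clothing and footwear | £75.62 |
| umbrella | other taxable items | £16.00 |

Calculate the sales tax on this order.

£23.44

Dry cleaning (3 garments) £34.70: taxable services, buyer-exempt → 0% → £0.00
Wireless router £218.05: electronics → 8.25% → £17.989125
Ibuprofen (100 ct) £14.06: nonprescription drugs → 10% → £1.406
Watch battery replacement £12.76: taxable services, buyer-exempt → 0% → £0.00
Laundry detergent £14.84: other taxable items → 4.75% → £0.7049
Phone case £38.71: other taxable items → 4.75% → £1.838725
Road atlas £22.68: books and periodicals → 3.25% → £0.7371
Dress shirt £75.62: clothing and footwear → 0% → £0.00
Umbrella £16.00: other taxable items → 4.75% → £0.76
Unrounded tax sum = £23.43585 → £23.44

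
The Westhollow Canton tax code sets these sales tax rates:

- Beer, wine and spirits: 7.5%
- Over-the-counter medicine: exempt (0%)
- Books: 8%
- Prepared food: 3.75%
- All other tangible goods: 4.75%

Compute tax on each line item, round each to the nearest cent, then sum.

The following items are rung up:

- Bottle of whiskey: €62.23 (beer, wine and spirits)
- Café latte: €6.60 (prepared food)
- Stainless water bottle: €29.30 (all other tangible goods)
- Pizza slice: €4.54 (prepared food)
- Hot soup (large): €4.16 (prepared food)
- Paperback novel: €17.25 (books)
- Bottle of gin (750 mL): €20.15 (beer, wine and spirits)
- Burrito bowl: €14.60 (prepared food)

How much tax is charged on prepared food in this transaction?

Café latte €6.60: prepared food → 3.75% → €0.25
Pizza slice €4.54: prepared food → 3.75% → €0.17
Hot soup (large) €4.16: prepared food → 3.75% → €0.16
Burrito bowl €14.60: prepared food → 3.75% → €0.55
Tax on prepared food = €0.25 + €0.17 + €0.16 + €0.55 = €1.13

€1.13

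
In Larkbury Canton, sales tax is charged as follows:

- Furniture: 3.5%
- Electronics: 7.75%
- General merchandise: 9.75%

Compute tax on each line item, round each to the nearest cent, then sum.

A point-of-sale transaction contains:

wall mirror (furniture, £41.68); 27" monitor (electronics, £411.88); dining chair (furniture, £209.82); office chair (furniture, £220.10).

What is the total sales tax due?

Wall mirror £41.68: furniture → 3.5% → £1.46
27" monitor £411.88: electronics → 7.75% → £31.92
Dining chair £209.82: furniture → 3.5% → £7.34
Office chair £220.10: furniture → 3.5% → £7.70
Total tax = £1.46 + £31.92 + £7.34 + £7.70 = £48.42

£48.42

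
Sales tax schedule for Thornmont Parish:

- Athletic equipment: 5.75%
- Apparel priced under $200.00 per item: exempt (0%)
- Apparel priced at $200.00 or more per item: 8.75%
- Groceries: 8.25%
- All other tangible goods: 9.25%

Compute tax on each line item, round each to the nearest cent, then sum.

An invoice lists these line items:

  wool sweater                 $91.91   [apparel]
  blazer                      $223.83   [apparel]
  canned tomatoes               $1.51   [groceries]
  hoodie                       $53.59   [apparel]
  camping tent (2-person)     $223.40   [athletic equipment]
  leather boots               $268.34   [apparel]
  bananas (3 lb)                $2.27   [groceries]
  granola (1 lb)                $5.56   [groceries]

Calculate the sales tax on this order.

Wool sweater $91.91: apparel, under $200.00 → 0% → $0.00
Blazer $223.83: apparel, $200.00 or more → 8.75% → $19.59
Canned tomatoes $1.51: groceries → 8.25% → $0.12
Hoodie $53.59: apparel, under $200.00 → 0% → $0.00
Camping tent (2-person) $223.40: athletic equipment → 5.75% → $12.85
Leather boots $268.34: apparel, $200.00 or more → 8.75% → $23.48
Bananas (3 lb) $2.27: groceries → 8.25% → $0.19
Granola (1 lb) $5.56: groceries → 8.25% → $0.46
Total tax = $19.59 + $0.12 + $12.85 + $23.48 + $0.19 + $0.46 = $56.69

$56.69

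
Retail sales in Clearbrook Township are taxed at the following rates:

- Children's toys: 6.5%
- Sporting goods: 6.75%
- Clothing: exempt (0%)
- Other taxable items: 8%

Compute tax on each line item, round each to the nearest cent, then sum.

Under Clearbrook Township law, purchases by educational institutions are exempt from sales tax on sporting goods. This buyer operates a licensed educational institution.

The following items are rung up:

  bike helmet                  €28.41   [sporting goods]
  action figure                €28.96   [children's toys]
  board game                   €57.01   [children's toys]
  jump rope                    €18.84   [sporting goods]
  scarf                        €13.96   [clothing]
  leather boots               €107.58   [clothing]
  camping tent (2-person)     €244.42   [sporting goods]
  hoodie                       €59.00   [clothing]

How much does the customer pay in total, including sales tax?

€563.77

Bike helmet €28.41: sporting goods, buyer-exempt → 0% → €0.00
Action figure €28.96: children's toys → 6.5% → €1.88
Board game €57.01: children's toys → 6.5% → €3.71
Jump rope €18.84: sporting goods, buyer-exempt → 0% → €0.00
Scarf €13.96: clothing → 0% → €0.00
Leather boots €107.58: clothing → 0% → €0.00
Camping tent (2-person) €244.42: sporting goods, buyer-exempt → 0% → €0.00
Hoodie €59.00: clothing → 0% → €0.00
Subtotal = €558.18; tax = €5.59; total due = €563.77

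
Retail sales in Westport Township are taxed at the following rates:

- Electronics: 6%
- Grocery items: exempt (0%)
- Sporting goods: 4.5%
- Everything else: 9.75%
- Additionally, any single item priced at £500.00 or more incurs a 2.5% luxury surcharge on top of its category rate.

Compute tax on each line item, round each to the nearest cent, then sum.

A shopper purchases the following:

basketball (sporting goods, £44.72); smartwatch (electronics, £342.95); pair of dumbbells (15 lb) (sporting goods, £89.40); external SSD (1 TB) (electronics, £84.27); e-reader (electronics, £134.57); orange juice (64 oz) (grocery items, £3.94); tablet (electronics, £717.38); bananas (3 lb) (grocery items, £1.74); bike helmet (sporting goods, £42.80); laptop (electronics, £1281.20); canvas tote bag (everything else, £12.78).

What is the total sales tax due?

£212.80

Basketball £44.72: sporting goods → 4.5% → £2.01
Smartwatch £342.95: electronics → 6% → £20.58
Pair of dumbbells (15 lb) £89.40: sporting goods → 4.5% → £4.02
External SSD (1 TB) £84.27: electronics → 6% → £5.06
E-reader £134.57: electronics → 6% → £8.07
Orange juice (64 oz) £3.94: grocery items → 0% → £0.00
Tablet £717.38: electronics → 6% + 2.5% surcharge = 8.5% → £60.98
Bananas (3 lb) £1.74: grocery items → 0% → £0.00
Bike helmet £42.80: sporting goods → 4.5% → £1.93
Laptop £1281.20: electronics → 6% + 2.5% surcharge = 8.5% → £108.90
Canvas tote bag £12.78: everything else → 9.75% → £1.25
Total tax = £2.01 + £20.58 + £4.02 + £5.06 + £8.07 + £60.98 + £1.93 + £108.90 + £1.25 = £212.80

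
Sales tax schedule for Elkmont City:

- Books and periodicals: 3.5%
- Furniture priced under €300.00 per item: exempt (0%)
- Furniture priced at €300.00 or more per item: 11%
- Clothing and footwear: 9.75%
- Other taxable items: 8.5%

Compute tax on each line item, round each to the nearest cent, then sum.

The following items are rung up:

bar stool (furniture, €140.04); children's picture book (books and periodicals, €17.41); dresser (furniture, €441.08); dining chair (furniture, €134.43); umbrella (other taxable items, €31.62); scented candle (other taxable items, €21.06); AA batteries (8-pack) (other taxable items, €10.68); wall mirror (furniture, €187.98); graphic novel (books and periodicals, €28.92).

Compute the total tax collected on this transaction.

€55.53

Bar stool €140.04: furniture, under €300.00 → 0% → €0.00
Children's picture book €17.41: books and periodicals → 3.5% → €0.61
Dresser €441.08: furniture, €300.00 or more → 11% → €48.52
Dining chair €134.43: furniture, under €300.00 → 0% → €0.00
Umbrella €31.62: other taxable items → 8.5% → €2.69
Scented candle €21.06: other taxable items → 8.5% → €1.79
AA batteries (8-pack) €10.68: other taxable items → 8.5% → €0.91
Wall mirror €187.98: furniture, under €300.00 → 0% → €0.00
Graphic novel €28.92: books and periodicals → 3.5% → €1.01
Total tax = €0.61 + €48.52 + €2.69 + €1.79 + €0.91 + €1.01 = €55.53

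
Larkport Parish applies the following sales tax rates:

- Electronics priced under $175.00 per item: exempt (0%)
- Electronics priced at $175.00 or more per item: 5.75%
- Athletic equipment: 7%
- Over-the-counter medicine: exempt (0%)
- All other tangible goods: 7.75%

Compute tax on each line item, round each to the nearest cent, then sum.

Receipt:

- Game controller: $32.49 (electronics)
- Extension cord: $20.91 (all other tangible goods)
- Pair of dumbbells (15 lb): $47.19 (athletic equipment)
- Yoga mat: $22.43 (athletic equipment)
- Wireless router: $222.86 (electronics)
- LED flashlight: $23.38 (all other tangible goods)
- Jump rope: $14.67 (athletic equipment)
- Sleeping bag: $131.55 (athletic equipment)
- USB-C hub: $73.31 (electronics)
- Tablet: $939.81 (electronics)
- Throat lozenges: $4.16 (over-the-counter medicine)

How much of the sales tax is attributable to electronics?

$66.85

Game controller $32.49: electronics, under $175.00 → 0% → $0.00
Wireless router $222.86: electronics, $175.00 or more → 5.75% → $12.81
USB-C hub $73.31: electronics, under $175.00 → 0% → $0.00
Tablet $939.81: electronics, $175.00 or more → 5.75% → $54.04
Tax on electronics = $0.00 + $12.81 + $0.00 + $54.04 = $66.85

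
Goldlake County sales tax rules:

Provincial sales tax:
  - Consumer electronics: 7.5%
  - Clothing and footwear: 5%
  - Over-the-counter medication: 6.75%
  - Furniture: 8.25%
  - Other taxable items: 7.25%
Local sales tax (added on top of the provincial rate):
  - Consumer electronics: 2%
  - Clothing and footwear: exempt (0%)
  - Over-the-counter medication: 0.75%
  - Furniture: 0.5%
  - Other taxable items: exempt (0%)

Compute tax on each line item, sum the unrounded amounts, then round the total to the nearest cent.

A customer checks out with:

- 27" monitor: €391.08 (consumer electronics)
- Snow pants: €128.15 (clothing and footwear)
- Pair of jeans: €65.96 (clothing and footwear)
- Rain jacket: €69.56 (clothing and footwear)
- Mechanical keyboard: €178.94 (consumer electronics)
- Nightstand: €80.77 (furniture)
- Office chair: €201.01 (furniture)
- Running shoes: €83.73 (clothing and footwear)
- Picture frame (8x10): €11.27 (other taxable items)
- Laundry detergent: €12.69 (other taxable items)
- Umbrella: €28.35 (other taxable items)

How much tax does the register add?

€99.97

27" monitor €391.08: consumer electronics → 7.5% + 2% local = 9.5% → €37.1526
Snow pants €128.15: clothing and footwear → 5% + 0% local = 5% → €6.4075
Pair of jeans €65.96: clothing and footwear → 5% + 0% local = 5% → €3.298
Rain jacket €69.56: clothing and footwear → 5% + 0% local = 5% → €3.478
Mechanical keyboard €178.94: consumer electronics → 7.5% + 2% local = 9.5% → €16.9993
Nightstand €80.77: furniture → 8.25% + 0.5% local = 8.75% → €7.067375
Office chair €201.01: furniture → 8.25% + 0.5% local = 8.75% → €17.588375
Running shoes €83.73: clothing and footwear → 5% + 0% local = 5% → €4.1865
Picture frame (8x10) €11.27: other taxable items → 7.25% + 0% local = 7.25% → €0.817075
Laundry detergent €12.69: other taxable items → 7.25% + 0% local = 7.25% → €0.920025
Umbrella €28.35: other taxable items → 7.25% + 0% local = 7.25% → €2.055375
Unrounded tax sum = €99.970125 → €99.97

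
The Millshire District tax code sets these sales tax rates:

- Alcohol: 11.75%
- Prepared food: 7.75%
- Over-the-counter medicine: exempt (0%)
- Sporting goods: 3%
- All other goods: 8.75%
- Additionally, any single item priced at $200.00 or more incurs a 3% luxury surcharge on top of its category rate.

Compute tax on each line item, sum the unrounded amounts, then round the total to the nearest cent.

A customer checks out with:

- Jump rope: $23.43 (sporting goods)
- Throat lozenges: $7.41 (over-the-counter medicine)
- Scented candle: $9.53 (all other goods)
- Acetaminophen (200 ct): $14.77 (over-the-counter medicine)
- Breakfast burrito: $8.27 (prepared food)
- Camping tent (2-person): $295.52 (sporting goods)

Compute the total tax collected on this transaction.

Jump rope $23.43: sporting goods → 3% → $0.7029
Throat lozenges $7.41: over-the-counter medicine → 0% → $0.00
Scented candle $9.53: all other goods → 8.75% → $0.833875
Acetaminophen (200 ct) $14.77: over-the-counter medicine → 0% → $0.00
Breakfast burrito $8.27: prepared food → 7.75% → $0.640925
Camping tent (2-person) $295.52: sporting goods → 3% + 3% surcharge = 6% → $17.7312
Unrounded tax sum = $19.9089 → $19.91

$19.91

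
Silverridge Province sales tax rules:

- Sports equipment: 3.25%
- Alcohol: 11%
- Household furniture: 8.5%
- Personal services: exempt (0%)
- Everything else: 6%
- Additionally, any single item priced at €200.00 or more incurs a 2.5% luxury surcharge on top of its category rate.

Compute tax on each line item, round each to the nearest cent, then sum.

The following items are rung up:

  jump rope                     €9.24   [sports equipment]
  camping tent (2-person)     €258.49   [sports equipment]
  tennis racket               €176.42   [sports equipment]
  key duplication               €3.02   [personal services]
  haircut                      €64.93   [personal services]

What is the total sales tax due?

€20.89

Jump rope €9.24: sports equipment → 3.25% → €0.30
Camping tent (2-person) €258.49: sports equipment → 3.25% + 2.5% surcharge = 5.75% → €14.86
Tennis racket €176.42: sports equipment → 3.25% → €5.73
Key duplication €3.02: personal services → 0% → €0.00
Haircut €64.93: personal services → 0% → €0.00
Total tax = €0.30 + €14.86 + €5.73 = €20.89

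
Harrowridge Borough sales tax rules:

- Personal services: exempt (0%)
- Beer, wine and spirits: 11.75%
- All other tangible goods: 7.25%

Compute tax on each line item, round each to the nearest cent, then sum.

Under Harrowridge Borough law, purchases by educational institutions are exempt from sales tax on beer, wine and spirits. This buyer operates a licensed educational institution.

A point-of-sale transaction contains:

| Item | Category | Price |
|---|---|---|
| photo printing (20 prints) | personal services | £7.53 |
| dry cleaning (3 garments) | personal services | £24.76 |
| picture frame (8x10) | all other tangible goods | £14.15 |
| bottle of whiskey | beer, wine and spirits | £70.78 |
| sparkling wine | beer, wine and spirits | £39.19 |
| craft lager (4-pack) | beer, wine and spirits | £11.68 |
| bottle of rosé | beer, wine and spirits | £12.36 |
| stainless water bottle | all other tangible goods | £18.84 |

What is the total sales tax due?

£2.40

Photo printing (20 prints) £7.53: personal services → 0% → £0.00
Dry cleaning (3 garments) £24.76: personal services → 0% → £0.00
Picture frame (8x10) £14.15: all other tangible goods → 7.25% → £1.03
Bottle of whiskey £70.78: beer, wine and spirits, buyer-exempt → 0% → £0.00
Sparkling wine £39.19: beer, wine and spirits, buyer-exempt → 0% → £0.00
Craft lager (4-pack) £11.68: beer, wine and spirits, buyer-exempt → 0% → £0.00
Bottle of rosé £12.36: beer, wine and spirits, buyer-exempt → 0% → £0.00
Stainless water bottle £18.84: all other tangible goods → 7.25% → £1.37
Total tax = £1.03 + £1.37 = £2.40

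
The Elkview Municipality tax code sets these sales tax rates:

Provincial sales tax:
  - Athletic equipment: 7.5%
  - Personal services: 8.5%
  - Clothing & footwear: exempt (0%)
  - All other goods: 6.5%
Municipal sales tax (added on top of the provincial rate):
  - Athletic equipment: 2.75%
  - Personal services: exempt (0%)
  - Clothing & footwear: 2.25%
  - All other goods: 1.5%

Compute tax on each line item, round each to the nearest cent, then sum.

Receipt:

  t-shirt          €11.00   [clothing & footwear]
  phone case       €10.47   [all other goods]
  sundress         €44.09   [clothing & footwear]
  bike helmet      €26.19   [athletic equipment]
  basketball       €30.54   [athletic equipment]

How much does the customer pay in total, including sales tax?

€130.18

T-shirt €11.00: clothing & footwear → 0% + 2.25% municipal = 2.25% → €0.25
Phone case €10.47: all other goods → 6.5% + 1.5% municipal = 8% → €0.84
Sundress €44.09: clothing & footwear → 0% + 2.25% municipal = 2.25% → €0.99
Bike helmet €26.19: athletic equipment → 7.5% + 2.75% municipal = 10.25% → €2.68
Basketball €30.54: athletic equipment → 7.5% + 2.75% municipal = 10.25% → €3.13
Subtotal = €122.29; tax = €7.89; total due = €130.18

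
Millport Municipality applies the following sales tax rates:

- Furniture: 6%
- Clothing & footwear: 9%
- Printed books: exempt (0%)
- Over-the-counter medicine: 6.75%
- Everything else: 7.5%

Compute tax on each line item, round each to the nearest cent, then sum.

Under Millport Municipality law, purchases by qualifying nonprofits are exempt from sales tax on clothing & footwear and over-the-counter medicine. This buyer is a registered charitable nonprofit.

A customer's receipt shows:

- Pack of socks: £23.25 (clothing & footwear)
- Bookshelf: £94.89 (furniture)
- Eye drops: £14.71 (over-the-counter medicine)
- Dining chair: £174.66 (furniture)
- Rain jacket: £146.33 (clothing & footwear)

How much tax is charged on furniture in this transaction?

Bookshelf £94.89: furniture → 6% → £5.69
Dining chair £174.66: furniture → 6% → £10.48
Tax on furniture = £5.69 + £10.48 = £16.17

£16.17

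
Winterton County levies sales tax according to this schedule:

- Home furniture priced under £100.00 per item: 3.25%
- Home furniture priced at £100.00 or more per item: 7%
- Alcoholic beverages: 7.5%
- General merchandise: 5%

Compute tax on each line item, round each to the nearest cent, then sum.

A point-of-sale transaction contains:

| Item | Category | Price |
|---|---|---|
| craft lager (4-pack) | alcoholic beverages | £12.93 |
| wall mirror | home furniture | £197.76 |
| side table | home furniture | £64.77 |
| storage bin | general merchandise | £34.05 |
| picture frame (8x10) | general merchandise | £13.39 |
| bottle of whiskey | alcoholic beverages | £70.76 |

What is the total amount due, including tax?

£418.26

Craft lager (4-pack) £12.93: alcoholic beverages → 7.5% → £0.97
Wall mirror £197.76: home furniture, £100.00 or more → 7% → £13.84
Side table £64.77: home furniture, under £100.00 → 3.25% → £2.11
Storage bin £34.05: general merchandise → 5% → £1.70
Picture frame (8x10) £13.39: general merchandise → 5% → £0.67
Bottle of whiskey £70.76: alcoholic beverages → 7.5% → £5.31
Subtotal = £393.66; tax = £24.60; total due = £418.26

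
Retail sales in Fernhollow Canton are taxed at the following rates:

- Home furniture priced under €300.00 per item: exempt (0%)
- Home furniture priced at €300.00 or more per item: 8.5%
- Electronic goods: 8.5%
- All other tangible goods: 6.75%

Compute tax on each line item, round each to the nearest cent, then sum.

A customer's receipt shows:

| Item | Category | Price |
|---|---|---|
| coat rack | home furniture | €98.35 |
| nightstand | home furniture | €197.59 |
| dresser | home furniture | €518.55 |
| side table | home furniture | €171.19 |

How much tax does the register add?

€44.08

Coat rack €98.35: home furniture, under €300.00 → 0% → €0.00
Nightstand €197.59: home furniture, under €300.00 → 0% → €0.00
Dresser €518.55: home furniture, €300.00 or more → 8.5% → €44.08
Side table €171.19: home furniture, under €300.00 → 0% → €0.00
Total tax = €44.08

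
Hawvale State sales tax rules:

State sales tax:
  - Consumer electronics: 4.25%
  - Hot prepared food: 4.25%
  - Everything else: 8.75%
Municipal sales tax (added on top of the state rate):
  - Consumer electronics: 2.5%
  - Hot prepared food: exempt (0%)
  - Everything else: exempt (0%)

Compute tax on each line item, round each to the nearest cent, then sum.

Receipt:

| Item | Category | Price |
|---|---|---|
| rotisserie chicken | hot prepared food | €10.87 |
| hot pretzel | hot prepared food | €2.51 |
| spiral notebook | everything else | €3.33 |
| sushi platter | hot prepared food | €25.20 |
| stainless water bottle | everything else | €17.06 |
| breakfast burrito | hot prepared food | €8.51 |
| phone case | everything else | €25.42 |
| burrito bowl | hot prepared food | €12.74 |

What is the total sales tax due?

€6.54

Rotisserie chicken €10.87: hot prepared food → 4.25% + 0% municipal = 4.25% → €0.46
Hot pretzel €2.51: hot prepared food → 4.25% + 0% municipal = 4.25% → €0.11
Spiral notebook €3.33: everything else → 8.75% + 0% municipal = 8.75% → €0.29
Sushi platter €25.20: hot prepared food → 4.25% + 0% municipal = 4.25% → €1.07
Stainless water bottle €17.06: everything else → 8.75% + 0% municipal = 8.75% → €1.49
Breakfast burrito €8.51: hot prepared food → 4.25% + 0% municipal = 4.25% → €0.36
Phone case €25.42: everything else → 8.75% + 0% municipal = 8.75% → €2.22
Burrito bowl €12.74: hot prepared food → 4.25% + 0% municipal = 4.25% → €0.54
Total tax = €0.46 + €0.11 + €0.29 + €1.07 + €1.49 + €0.36 + €2.22 + €0.54 = €6.54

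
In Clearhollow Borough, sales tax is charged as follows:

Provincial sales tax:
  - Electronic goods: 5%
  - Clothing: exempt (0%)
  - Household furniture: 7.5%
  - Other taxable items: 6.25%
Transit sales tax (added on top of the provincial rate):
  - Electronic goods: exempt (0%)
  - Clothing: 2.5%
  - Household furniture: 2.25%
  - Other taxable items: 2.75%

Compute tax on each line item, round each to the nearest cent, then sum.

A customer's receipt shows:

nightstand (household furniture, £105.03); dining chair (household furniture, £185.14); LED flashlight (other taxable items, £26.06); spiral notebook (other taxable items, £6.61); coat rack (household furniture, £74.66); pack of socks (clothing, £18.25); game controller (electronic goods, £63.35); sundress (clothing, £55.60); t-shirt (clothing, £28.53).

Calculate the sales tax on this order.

£44.24

Nightstand £105.03: household furniture → 7.5% + 2.25% transit = 9.75% → £10.24
Dining chair £185.14: household furniture → 7.5% + 2.25% transit = 9.75% → £18.05
LED flashlight £26.06: other taxable items → 6.25% + 2.75% transit = 9% → £2.35
Spiral notebook £6.61: other taxable items → 6.25% + 2.75% transit = 9% → £0.59
Coat rack £74.66: household furniture → 7.5% + 2.25% transit = 9.75% → £7.28
Pack of socks £18.25: clothing → 0% + 2.5% transit = 2.5% → £0.46
Game controller £63.35: electronic goods → 5% + 0% transit = 5% → £3.17
Sundress £55.60: clothing → 0% + 2.5% transit = 2.5% → £1.39
T-shirt £28.53: clothing → 0% + 2.5% transit = 2.5% → £0.71
Total tax = £10.24 + £18.05 + £2.35 + £0.59 + £7.28 + £0.46 + £3.17 + £1.39 + £0.71 = £44.24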